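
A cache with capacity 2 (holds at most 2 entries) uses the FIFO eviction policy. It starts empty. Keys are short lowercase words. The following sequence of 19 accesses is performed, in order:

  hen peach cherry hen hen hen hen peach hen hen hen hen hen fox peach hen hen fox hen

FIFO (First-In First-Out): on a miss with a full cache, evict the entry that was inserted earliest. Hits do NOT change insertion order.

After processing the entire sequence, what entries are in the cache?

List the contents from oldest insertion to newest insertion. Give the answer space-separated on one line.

FIFO simulation (capacity=2):
  1. access hen: MISS. Cache (old->new): [hen]
  2. access peach: MISS. Cache (old->new): [hen peach]
  3. access cherry: MISS, evict hen. Cache (old->new): [peach cherry]
  4. access hen: MISS, evict peach. Cache (old->new): [cherry hen]
  5. access hen: HIT. Cache (old->new): [cherry hen]
  6. access hen: HIT. Cache (old->new): [cherry hen]
  7. access hen: HIT. Cache (old->new): [cherry hen]
  8. access peach: MISS, evict cherry. Cache (old->new): [hen peach]
  9. access hen: HIT. Cache (old->new): [hen peach]
  10. access hen: HIT. Cache (old->new): [hen peach]
  11. access hen: HIT. Cache (old->new): [hen peach]
  12. access hen: HIT. Cache (old->new): [hen peach]
  13. access hen: HIT. Cache (old->new): [hen peach]
  14. access fox: MISS, evict hen. Cache (old->new): [peach fox]
  15. access peach: HIT. Cache (old->new): [peach fox]
  16. access hen: MISS, evict peach. Cache (old->new): [fox hen]
  17. access hen: HIT. Cache (old->new): [fox hen]
  18. access fox: HIT. Cache (old->new): [fox hen]
  19. access hen: HIT. Cache (old->new): [fox hen]
Total: 12 hits, 7 misses, 5 evictions

Answer: fox hen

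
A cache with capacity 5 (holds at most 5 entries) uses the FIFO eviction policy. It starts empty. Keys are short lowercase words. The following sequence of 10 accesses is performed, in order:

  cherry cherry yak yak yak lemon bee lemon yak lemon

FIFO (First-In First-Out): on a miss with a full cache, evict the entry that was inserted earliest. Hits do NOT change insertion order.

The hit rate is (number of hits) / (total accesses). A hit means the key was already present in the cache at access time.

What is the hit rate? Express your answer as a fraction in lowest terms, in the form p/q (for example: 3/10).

FIFO simulation (capacity=5):
  1. access cherry: MISS. Cache (old->new): [cherry]
  2. access cherry: HIT. Cache (old->new): [cherry]
  3. access yak: MISS. Cache (old->new): [cherry yak]
  4. access yak: HIT. Cache (old->new): [cherry yak]
  5. access yak: HIT. Cache (old->new): [cherry yak]
  6. access lemon: MISS. Cache (old->new): [cherry yak lemon]
  7. access bee: MISS. Cache (old->new): [cherry yak lemon bee]
  8. access lemon: HIT. Cache (old->new): [cherry yak lemon bee]
  9. access yak: HIT. Cache (old->new): [cherry yak lemon bee]
  10. access lemon: HIT. Cache (old->new): [cherry yak lemon bee]
Total: 6 hits, 4 misses, 0 evictions

Hit rate = 6/10 = 3/5

Answer: 3/5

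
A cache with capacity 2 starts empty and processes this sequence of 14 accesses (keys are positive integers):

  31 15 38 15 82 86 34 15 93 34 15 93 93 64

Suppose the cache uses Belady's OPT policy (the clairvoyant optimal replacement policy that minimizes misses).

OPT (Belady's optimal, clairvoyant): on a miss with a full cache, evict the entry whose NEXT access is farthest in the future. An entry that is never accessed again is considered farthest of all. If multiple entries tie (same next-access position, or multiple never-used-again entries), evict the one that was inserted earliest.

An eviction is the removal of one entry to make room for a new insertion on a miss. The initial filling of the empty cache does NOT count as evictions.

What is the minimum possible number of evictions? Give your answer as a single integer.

OPT (Belady) simulation (capacity=2):
  1. access 31: MISS. Cache: [31]
  2. access 15: MISS. Cache: [31 15]
  3. access 38: MISS, evict 31 (next use: never). Cache: [15 38]
  4. access 15: HIT. Next use of 15: step 8. Cache: [15 38]
  5. access 82: MISS, evict 38 (next use: never). Cache: [15 82]
  6. access 86: MISS, evict 82 (next use: never). Cache: [15 86]
  7. access 34: MISS, evict 86 (next use: never). Cache: [15 34]
  8. access 15: HIT. Next use of 15: step 11. Cache: [15 34]
  9. access 93: MISS, evict 15 (next use: step 11). Cache: [34 93]
  10. access 34: HIT. Next use of 34: never. Cache: [34 93]
  11. access 15: MISS, evict 34 (next use: never). Cache: [93 15]
  12. access 93: HIT. Next use of 93: step 13. Cache: [93 15]
  13. access 93: HIT. Next use of 93: never. Cache: [93 15]
  14. access 64: MISS, evict 93 (next use: never). Cache: [15 64]
Total: 5 hits, 9 misses, 7 evictions

Answer: 7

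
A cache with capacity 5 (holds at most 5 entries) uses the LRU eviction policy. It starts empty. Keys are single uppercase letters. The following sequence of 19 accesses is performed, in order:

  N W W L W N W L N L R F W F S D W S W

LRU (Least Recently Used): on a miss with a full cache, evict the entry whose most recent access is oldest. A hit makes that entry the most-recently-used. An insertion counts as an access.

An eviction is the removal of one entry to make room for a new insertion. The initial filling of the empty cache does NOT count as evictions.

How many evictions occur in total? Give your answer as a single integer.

LRU simulation (capacity=5):
  1. access N: MISS. Cache (LRU->MRU): [N]
  2. access W: MISS. Cache (LRU->MRU): [N W]
  3. access W: HIT. Cache (LRU->MRU): [N W]
  4. access L: MISS. Cache (LRU->MRU): [N W L]
  5. access W: HIT. Cache (LRU->MRU): [N L W]
  6. access N: HIT. Cache (LRU->MRU): [L W N]
  7. access W: HIT. Cache (LRU->MRU): [L N W]
  8. access L: HIT. Cache (LRU->MRU): [N W L]
  9. access N: HIT. Cache (LRU->MRU): [W L N]
  10. access L: HIT. Cache (LRU->MRU): [W N L]
  11. access R: MISS. Cache (LRU->MRU): [W N L R]
  12. access F: MISS. Cache (LRU->MRU): [W N L R F]
  13. access W: HIT. Cache (LRU->MRU): [N L R F W]
  14. access F: HIT. Cache (LRU->MRU): [N L R W F]
  15. access S: MISS, evict N. Cache (LRU->MRU): [L R W F S]
  16. access D: MISS, evict L. Cache (LRU->MRU): [R W F S D]
  17. access W: HIT. Cache (LRU->MRU): [R F S D W]
  18. access S: HIT. Cache (LRU->MRU): [R F D W S]
  19. access W: HIT. Cache (LRU->MRU): [R F D S W]
Total: 12 hits, 7 misses, 2 evictions

Answer: 2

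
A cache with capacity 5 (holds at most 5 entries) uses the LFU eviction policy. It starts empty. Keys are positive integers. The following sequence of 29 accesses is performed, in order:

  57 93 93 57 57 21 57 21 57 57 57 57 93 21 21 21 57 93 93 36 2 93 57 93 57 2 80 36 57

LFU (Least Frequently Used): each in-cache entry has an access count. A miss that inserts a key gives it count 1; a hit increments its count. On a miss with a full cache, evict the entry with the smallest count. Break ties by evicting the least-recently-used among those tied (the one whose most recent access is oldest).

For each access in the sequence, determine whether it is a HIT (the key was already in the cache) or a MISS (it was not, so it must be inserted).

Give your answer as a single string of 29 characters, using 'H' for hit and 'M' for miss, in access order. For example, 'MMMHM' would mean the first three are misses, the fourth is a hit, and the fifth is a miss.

LFU simulation (capacity=5):
  1. access 57: MISS. Cache: [57(c=1)]
  2. access 93: MISS. Cache: [57(c=1) 93(c=1)]
  3. access 93: HIT, count now 2. Cache: [57(c=1) 93(c=2)]
  4. access 57: HIT, count now 2. Cache: [93(c=2) 57(c=2)]
  5. access 57: HIT, count now 3. Cache: [93(c=2) 57(c=3)]
  6. access 21: MISS. Cache: [21(c=1) 93(c=2) 57(c=3)]
  7. access 57: HIT, count now 4. Cache: [21(c=1) 93(c=2) 57(c=4)]
  8. access 21: HIT, count now 2. Cache: [93(c=2) 21(c=2) 57(c=4)]
  9. access 57: HIT, count now 5. Cache: [93(c=2) 21(c=2) 57(c=5)]
  10. access 57: HIT, count now 6. Cache: [93(c=2) 21(c=2) 57(c=6)]
  11. access 57: HIT, count now 7. Cache: [93(c=2) 21(c=2) 57(c=7)]
  12. access 57: HIT, count now 8. Cache: [93(c=2) 21(c=2) 57(c=8)]
  13. access 93: HIT, count now 3. Cache: [21(c=2) 93(c=3) 57(c=8)]
  14. access 21: HIT, count now 3. Cache: [93(c=3) 21(c=3) 57(c=8)]
  15. access 21: HIT, count now 4. Cache: [93(c=3) 21(c=4) 57(c=8)]
  16. access 21: HIT, count now 5. Cache: [93(c=3) 21(c=5) 57(c=8)]
  17. access 57: HIT, count now 9. Cache: [93(c=3) 21(c=5) 57(c=9)]
  18. access 93: HIT, count now 4. Cache: [93(c=4) 21(c=5) 57(c=9)]
  19. access 93: HIT, count now 5. Cache: [21(c=5) 93(c=5) 57(c=9)]
  20. access 36: MISS. Cache: [36(c=1) 21(c=5) 93(c=5) 57(c=9)]
  21. access 2: MISS. Cache: [36(c=1) 2(c=1) 21(c=5) 93(c=5) 57(c=9)]
  22. access 93: HIT, count now 6. Cache: [36(c=1) 2(c=1) 21(c=5) 93(c=6) 57(c=9)]
  23. access 57: HIT, count now 10. Cache: [36(c=1) 2(c=1) 21(c=5) 93(c=6) 57(c=10)]
  24. access 93: HIT, count now 7. Cache: [36(c=1) 2(c=1) 21(c=5) 93(c=7) 57(c=10)]
  25. access 57: HIT, count now 11. Cache: [36(c=1) 2(c=1) 21(c=5) 93(c=7) 57(c=11)]
  26. access 2: HIT, count now 2. Cache: [36(c=1) 2(c=2) 21(c=5) 93(c=7) 57(c=11)]
  27. access 80: MISS, evict 36(c=1). Cache: [80(c=1) 2(c=2) 21(c=5) 93(c=7) 57(c=11)]
  28. access 36: MISS, evict 80(c=1). Cache: [36(c=1) 2(c=2) 21(c=5) 93(c=7) 57(c=11)]
  29. access 57: HIT, count now 12. Cache: [36(c=1) 2(c=2) 21(c=5) 93(c=7) 57(c=12)]
Total: 22 hits, 7 misses, 2 evictions

Answer: MMHHHMHHHHHHHHHHHHHMMHHHHHMMH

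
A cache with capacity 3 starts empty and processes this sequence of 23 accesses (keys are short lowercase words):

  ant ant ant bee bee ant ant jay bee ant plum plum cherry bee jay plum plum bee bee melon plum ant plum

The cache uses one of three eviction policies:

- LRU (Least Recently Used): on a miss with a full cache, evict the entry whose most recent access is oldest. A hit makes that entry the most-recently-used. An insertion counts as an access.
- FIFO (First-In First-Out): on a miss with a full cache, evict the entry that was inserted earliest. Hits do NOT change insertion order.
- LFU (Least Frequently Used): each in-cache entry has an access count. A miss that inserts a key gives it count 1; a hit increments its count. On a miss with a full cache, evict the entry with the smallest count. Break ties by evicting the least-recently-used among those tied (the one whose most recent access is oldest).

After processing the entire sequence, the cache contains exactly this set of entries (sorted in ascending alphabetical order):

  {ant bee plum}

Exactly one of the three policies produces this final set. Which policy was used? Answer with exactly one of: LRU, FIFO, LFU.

Simulating under each policy and comparing final sets:
  LRU: final set = {ant melon plum} -> differs
  FIFO: final set = {ant melon plum} -> differs
  LFU: final set = {ant bee plum} -> MATCHES target
Only LFU produces the target set.

Answer: LFU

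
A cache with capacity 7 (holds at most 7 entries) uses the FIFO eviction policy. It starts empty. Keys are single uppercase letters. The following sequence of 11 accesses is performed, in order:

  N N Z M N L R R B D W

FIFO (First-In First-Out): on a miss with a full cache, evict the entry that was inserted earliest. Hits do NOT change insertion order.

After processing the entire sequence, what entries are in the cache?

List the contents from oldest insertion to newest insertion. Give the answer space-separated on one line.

Answer: Z M L R B D W

Derivation:
FIFO simulation (capacity=7):
  1. access N: MISS. Cache (old->new): [N]
  2. access N: HIT. Cache (old->new): [N]
  3. access Z: MISS. Cache (old->new): [N Z]
  4. access M: MISS. Cache (old->new): [N Z M]
  5. access N: HIT. Cache (old->new): [N Z M]
  6. access L: MISS. Cache (old->new): [N Z M L]
  7. access R: MISS. Cache (old->new): [N Z M L R]
  8. access R: HIT. Cache (old->new): [N Z M L R]
  9. access B: MISS. Cache (old->new): [N Z M L R B]
  10. access D: MISS. Cache (old->new): [N Z M L R B D]
  11. access W: MISS, evict N. Cache (old->new): [Z M L R B D W]
Total: 3 hits, 8 misses, 1 evictions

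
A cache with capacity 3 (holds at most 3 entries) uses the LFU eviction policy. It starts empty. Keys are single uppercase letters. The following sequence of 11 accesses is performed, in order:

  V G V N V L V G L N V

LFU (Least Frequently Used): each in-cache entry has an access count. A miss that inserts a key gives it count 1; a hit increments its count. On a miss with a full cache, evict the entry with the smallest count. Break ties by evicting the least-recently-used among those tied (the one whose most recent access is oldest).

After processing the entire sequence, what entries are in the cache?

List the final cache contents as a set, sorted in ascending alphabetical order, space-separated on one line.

LFU simulation (capacity=3):
  1. access V: MISS. Cache: [V(c=1)]
  2. access G: MISS. Cache: [V(c=1) G(c=1)]
  3. access V: HIT, count now 2. Cache: [G(c=1) V(c=2)]
  4. access N: MISS. Cache: [G(c=1) N(c=1) V(c=2)]
  5. access V: HIT, count now 3. Cache: [G(c=1) N(c=1) V(c=3)]
  6. access L: MISS, evict G(c=1). Cache: [N(c=1) L(c=1) V(c=3)]
  7. access V: HIT, count now 4. Cache: [N(c=1) L(c=1) V(c=4)]
  8. access G: MISS, evict N(c=1). Cache: [L(c=1) G(c=1) V(c=4)]
  9. access L: HIT, count now 2. Cache: [G(c=1) L(c=2) V(c=4)]
  10. access N: MISS, evict G(c=1). Cache: [N(c=1) L(c=2) V(c=4)]
  11. access V: HIT, count now 5. Cache: [N(c=1) L(c=2) V(c=5)]
Total: 5 hits, 6 misses, 3 evictions

Answer: L N V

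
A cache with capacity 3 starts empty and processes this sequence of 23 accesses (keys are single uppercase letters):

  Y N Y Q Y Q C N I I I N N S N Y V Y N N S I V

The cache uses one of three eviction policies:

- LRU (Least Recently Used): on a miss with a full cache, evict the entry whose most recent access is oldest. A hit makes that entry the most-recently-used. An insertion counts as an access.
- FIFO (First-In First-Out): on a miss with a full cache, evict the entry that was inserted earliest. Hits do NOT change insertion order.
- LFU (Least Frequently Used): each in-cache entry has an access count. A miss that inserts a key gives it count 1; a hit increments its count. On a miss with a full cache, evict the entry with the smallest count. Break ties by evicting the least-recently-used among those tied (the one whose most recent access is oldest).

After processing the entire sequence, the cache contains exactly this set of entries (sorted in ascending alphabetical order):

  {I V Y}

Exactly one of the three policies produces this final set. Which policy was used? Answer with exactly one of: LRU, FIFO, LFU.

Simulating under each policy and comparing final sets:
  LRU: final set = {I S V} -> differs
  FIFO: final set = {I S V} -> differs
  LFU: final set = {I V Y} -> MATCHES target
Only LFU produces the target set.

Answer: LFU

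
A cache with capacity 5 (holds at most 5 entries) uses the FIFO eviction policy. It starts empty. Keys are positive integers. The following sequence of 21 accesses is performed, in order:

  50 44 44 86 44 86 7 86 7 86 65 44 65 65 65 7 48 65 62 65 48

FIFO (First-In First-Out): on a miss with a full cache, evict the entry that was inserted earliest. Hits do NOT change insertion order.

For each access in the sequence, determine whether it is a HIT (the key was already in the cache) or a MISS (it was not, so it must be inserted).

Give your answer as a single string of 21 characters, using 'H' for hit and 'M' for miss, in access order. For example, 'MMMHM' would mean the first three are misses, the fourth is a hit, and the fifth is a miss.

Answer: MMHMHHMHHHMHHHHHMHMHH

Derivation:
FIFO simulation (capacity=5):
  1. access 50: MISS. Cache (old->new): [50]
  2. access 44: MISS. Cache (old->new): [50 44]
  3. access 44: HIT. Cache (old->new): [50 44]
  4. access 86: MISS. Cache (old->new): [50 44 86]
  5. access 44: HIT. Cache (old->new): [50 44 86]
  6. access 86: HIT. Cache (old->new): [50 44 86]
  7. access 7: MISS. Cache (old->new): [50 44 86 7]
  8. access 86: HIT. Cache (old->new): [50 44 86 7]
  9. access 7: HIT. Cache (old->new): [50 44 86 7]
  10. access 86: HIT. Cache (old->new): [50 44 86 7]
  11. access 65: MISS. Cache (old->new): [50 44 86 7 65]
  12. access 44: HIT. Cache (old->new): [50 44 86 7 65]
  13. access 65: HIT. Cache (old->new): [50 44 86 7 65]
  14. access 65: HIT. Cache (old->new): [50 44 86 7 65]
  15. access 65: HIT. Cache (old->new): [50 44 86 7 65]
  16. access 7: HIT. Cache (old->new): [50 44 86 7 65]
  17. access 48: MISS, evict 50. Cache (old->new): [44 86 7 65 48]
  18. access 65: HIT. Cache (old->new): [44 86 7 65 48]
  19. access 62: MISS, evict 44. Cache (old->new): [86 7 65 48 62]
  20. access 65: HIT. Cache (old->new): [86 7 65 48 62]
  21. access 48: HIT. Cache (old->new): [86 7 65 48 62]
Total: 14 hits, 7 misses, 2 evictions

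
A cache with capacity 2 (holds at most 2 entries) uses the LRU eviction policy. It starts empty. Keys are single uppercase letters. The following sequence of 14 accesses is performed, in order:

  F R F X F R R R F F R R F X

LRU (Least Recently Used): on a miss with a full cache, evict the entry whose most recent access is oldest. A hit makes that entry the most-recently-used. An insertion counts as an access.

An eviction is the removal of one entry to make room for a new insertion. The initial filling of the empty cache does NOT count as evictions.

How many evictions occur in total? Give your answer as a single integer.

Answer: 3

Derivation:
LRU simulation (capacity=2):
  1. access F: MISS. Cache (LRU->MRU): [F]
  2. access R: MISS. Cache (LRU->MRU): [F R]
  3. access F: HIT. Cache (LRU->MRU): [R F]
  4. access X: MISS, evict R. Cache (LRU->MRU): [F X]
  5. access F: HIT. Cache (LRU->MRU): [X F]
  6. access R: MISS, evict X. Cache (LRU->MRU): [F R]
  7. access R: HIT. Cache (LRU->MRU): [F R]
  8. access R: HIT. Cache (LRU->MRU): [F R]
  9. access F: HIT. Cache (LRU->MRU): [R F]
  10. access F: HIT. Cache (LRU->MRU): [R F]
  11. access R: HIT. Cache (LRU->MRU): [F R]
  12. access R: HIT. Cache (LRU->MRU): [F R]
  13. access F: HIT. Cache (LRU->MRU): [R F]
  14. access X: MISS, evict R. Cache (LRU->MRU): [F X]
Total: 9 hits, 5 misses, 3 evictions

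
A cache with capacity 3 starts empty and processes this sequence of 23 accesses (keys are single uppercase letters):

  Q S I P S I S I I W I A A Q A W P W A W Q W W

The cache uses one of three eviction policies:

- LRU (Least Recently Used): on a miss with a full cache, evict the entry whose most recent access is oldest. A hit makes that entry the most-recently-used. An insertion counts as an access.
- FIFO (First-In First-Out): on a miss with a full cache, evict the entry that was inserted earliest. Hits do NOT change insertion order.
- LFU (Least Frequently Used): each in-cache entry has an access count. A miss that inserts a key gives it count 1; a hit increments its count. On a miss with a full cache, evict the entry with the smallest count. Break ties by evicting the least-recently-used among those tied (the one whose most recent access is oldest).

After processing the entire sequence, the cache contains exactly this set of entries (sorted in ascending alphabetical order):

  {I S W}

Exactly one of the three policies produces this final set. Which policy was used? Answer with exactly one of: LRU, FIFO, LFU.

Simulating under each policy and comparing final sets:
  LRU: final set = {A Q W} -> differs
  FIFO: final set = {A Q W} -> differs
  LFU: final set = {I S W} -> MATCHES target
Only LFU produces the target set.

Answer: LFU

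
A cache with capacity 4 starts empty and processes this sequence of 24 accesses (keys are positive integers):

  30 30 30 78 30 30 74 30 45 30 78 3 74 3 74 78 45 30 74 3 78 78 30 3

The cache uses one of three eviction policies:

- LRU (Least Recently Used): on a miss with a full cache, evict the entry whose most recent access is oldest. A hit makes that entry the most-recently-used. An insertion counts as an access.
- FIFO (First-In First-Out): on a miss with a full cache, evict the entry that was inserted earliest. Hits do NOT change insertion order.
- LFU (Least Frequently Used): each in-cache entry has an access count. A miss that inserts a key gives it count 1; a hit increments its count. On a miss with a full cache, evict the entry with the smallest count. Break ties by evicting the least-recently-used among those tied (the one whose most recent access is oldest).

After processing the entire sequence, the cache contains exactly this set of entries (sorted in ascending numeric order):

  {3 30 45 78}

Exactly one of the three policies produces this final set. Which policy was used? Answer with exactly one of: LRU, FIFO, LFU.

Simulating under each policy and comparing final sets:
  LRU: final set = {3 30 74 78} -> differs
  FIFO: final set = {3 30 45 78} -> MATCHES target
  LFU: final set = {3 30 74 78} -> differs
Only FIFO produces the target set.

Answer: FIFO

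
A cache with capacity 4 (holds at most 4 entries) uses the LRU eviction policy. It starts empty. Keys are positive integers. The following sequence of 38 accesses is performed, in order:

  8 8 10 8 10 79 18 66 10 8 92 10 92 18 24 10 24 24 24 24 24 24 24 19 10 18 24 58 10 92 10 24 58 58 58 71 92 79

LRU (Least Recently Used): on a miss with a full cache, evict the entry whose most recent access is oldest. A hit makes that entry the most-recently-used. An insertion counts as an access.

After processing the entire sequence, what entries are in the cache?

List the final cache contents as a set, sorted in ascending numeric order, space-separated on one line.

LRU simulation (capacity=4):
  1. access 8: MISS. Cache (LRU->MRU): [8]
  2. access 8: HIT. Cache (LRU->MRU): [8]
  3. access 10: MISS. Cache (LRU->MRU): [8 10]
  4. access 8: HIT. Cache (LRU->MRU): [10 8]
  5. access 10: HIT. Cache (LRU->MRU): [8 10]
  6. access 79: MISS. Cache (LRU->MRU): [8 10 79]
  7. access 18: MISS. Cache (LRU->MRU): [8 10 79 18]
  8. access 66: MISS, evict 8. Cache (LRU->MRU): [10 79 18 66]
  9. access 10: HIT. Cache (LRU->MRU): [79 18 66 10]
  10. access 8: MISS, evict 79. Cache (LRU->MRU): [18 66 10 8]
  11. access 92: MISS, evict 18. Cache (LRU->MRU): [66 10 8 92]
  12. access 10: HIT. Cache (LRU->MRU): [66 8 92 10]
  13. access 92: HIT. Cache (LRU->MRU): [66 8 10 92]
  14. access 18: MISS, evict 66. Cache (LRU->MRU): [8 10 92 18]
  15. access 24: MISS, evict 8. Cache (LRU->MRU): [10 92 18 24]
  16. access 10: HIT. Cache (LRU->MRU): [92 18 24 10]
  17. access 24: HIT. Cache (LRU->MRU): [92 18 10 24]
  18. access 24: HIT. Cache (LRU->MRU): [92 18 10 24]
  19. access 24: HIT. Cache (LRU->MRU): [92 18 10 24]
  20. access 24: HIT. Cache (LRU->MRU): [92 18 10 24]
  21. access 24: HIT. Cache (LRU->MRU): [92 18 10 24]
  22. access 24: HIT. Cache (LRU->MRU): [92 18 10 24]
  23. access 24: HIT. Cache (LRU->MRU): [92 18 10 24]
  24. access 19: MISS, evict 92. Cache (LRU->MRU): [18 10 24 19]
  25. access 10: HIT. Cache (LRU->MRU): [18 24 19 10]
  26. access 18: HIT. Cache (LRU->MRU): [24 19 10 18]
  27. access 24: HIT. Cache (LRU->MRU): [19 10 18 24]
  28. access 58: MISS, evict 19. Cache (LRU->MRU): [10 18 24 58]
  29. access 10: HIT. Cache (LRU->MRU): [18 24 58 10]
  30. access 92: MISS, evict 18. Cache (LRU->MRU): [24 58 10 92]
  31. access 10: HIT. Cache (LRU->MRU): [24 58 92 10]
  32. access 24: HIT. Cache (LRU->MRU): [58 92 10 24]
  33. access 58: HIT. Cache (LRU->MRU): [92 10 24 58]
  34. access 58: HIT. Cache (LRU->MRU): [92 10 24 58]
  35. access 58: HIT. Cache (LRU->MRU): [92 10 24 58]
  36. access 71: MISS, evict 92. Cache (LRU->MRU): [10 24 58 71]
  37. access 92: MISS, evict 10. Cache (LRU->MRU): [24 58 71 92]
  38. access 79: MISS, evict 24. Cache (LRU->MRU): [58 71 92 79]
Total: 23 hits, 15 misses, 11 evictions

Answer: 58 71 79 92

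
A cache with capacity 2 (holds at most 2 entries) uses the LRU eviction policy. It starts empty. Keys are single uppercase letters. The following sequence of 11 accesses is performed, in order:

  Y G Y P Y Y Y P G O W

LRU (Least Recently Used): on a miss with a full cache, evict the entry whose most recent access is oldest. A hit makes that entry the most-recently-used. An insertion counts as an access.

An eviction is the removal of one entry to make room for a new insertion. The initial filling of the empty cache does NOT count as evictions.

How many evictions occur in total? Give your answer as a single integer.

LRU simulation (capacity=2):
  1. access Y: MISS. Cache (LRU->MRU): [Y]
  2. access G: MISS. Cache (LRU->MRU): [Y G]
  3. access Y: HIT. Cache (LRU->MRU): [G Y]
  4. access P: MISS, evict G. Cache (LRU->MRU): [Y P]
  5. access Y: HIT. Cache (LRU->MRU): [P Y]
  6. access Y: HIT. Cache (LRU->MRU): [P Y]
  7. access Y: HIT. Cache (LRU->MRU): [P Y]
  8. access P: HIT. Cache (LRU->MRU): [Y P]
  9. access G: MISS, evict Y. Cache (LRU->MRU): [P G]
  10. access O: MISS, evict P. Cache (LRU->MRU): [G O]
  11. access W: MISS, evict G. Cache (LRU->MRU): [O W]
Total: 5 hits, 6 misses, 4 evictions

Answer: 4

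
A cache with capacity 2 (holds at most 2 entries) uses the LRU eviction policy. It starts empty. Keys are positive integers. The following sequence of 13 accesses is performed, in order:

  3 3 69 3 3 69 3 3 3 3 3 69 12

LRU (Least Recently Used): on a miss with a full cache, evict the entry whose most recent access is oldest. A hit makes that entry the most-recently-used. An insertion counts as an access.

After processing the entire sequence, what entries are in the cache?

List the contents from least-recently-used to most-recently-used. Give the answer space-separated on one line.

LRU simulation (capacity=2):
  1. access 3: MISS. Cache (LRU->MRU): [3]
  2. access 3: HIT. Cache (LRU->MRU): [3]
  3. access 69: MISS. Cache (LRU->MRU): [3 69]
  4. access 3: HIT. Cache (LRU->MRU): [69 3]
  5. access 3: HIT. Cache (LRU->MRU): [69 3]
  6. access 69: HIT. Cache (LRU->MRU): [3 69]
  7. access 3: HIT. Cache (LRU->MRU): [69 3]
  8. access 3: HIT. Cache (LRU->MRU): [69 3]
  9. access 3: HIT. Cache (LRU->MRU): [69 3]
  10. access 3: HIT. Cache (LRU->MRU): [69 3]
  11. access 3: HIT. Cache (LRU->MRU): [69 3]
  12. access 69: HIT. Cache (LRU->MRU): [3 69]
  13. access 12: MISS, evict 3. Cache (LRU->MRU): [69 12]
Total: 10 hits, 3 misses, 1 evictions

Answer: 69 12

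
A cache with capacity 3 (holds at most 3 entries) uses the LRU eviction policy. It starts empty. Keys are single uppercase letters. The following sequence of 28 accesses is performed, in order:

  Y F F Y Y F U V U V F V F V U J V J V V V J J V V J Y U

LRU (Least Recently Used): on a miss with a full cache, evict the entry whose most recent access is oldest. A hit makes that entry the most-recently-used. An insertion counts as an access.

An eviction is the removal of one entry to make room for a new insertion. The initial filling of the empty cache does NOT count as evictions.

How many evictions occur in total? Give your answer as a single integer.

LRU simulation (capacity=3):
  1. access Y: MISS. Cache (LRU->MRU): [Y]
  2. access F: MISS. Cache (LRU->MRU): [Y F]
  3. access F: HIT. Cache (LRU->MRU): [Y F]
  4. access Y: HIT. Cache (LRU->MRU): [F Y]
  5. access Y: HIT. Cache (LRU->MRU): [F Y]
  6. access F: HIT. Cache (LRU->MRU): [Y F]
  7. access U: MISS. Cache (LRU->MRU): [Y F U]
  8. access V: MISS, evict Y. Cache (LRU->MRU): [F U V]
  9. access U: HIT. Cache (LRU->MRU): [F V U]
  10. access V: HIT. Cache (LRU->MRU): [F U V]
  11. access F: HIT. Cache (LRU->MRU): [U V F]
  12. access V: HIT. Cache (LRU->MRU): [U F V]
  13. access F: HIT. Cache (LRU->MRU): [U V F]
  14. access V: HIT. Cache (LRU->MRU): [U F V]
  15. access U: HIT. Cache (LRU->MRU): [F V U]
  16. access J: MISS, evict F. Cache (LRU->MRU): [V U J]
  17. access V: HIT. Cache (LRU->MRU): [U J V]
  18. access J: HIT. Cache (LRU->MRU): [U V J]
  19. access V: HIT. Cache (LRU->MRU): [U J V]
  20. access V: HIT. Cache (LRU->MRU): [U J V]
  21. access V: HIT. Cache (LRU->MRU): [U J V]
  22. access J: HIT. Cache (LRU->MRU): [U V J]
  23. access J: HIT. Cache (LRU->MRU): [U V J]
  24. access V: HIT. Cache (LRU->MRU): [U J V]
  25. access V: HIT. Cache (LRU->MRU): [U J V]
  26. access J: HIT. Cache (LRU->MRU): [U V J]
  27. access Y: MISS, evict U. Cache (LRU->MRU): [V J Y]
  28. access U: MISS, evict V. Cache (LRU->MRU): [J Y U]
Total: 21 hits, 7 misses, 4 evictions

Answer: 4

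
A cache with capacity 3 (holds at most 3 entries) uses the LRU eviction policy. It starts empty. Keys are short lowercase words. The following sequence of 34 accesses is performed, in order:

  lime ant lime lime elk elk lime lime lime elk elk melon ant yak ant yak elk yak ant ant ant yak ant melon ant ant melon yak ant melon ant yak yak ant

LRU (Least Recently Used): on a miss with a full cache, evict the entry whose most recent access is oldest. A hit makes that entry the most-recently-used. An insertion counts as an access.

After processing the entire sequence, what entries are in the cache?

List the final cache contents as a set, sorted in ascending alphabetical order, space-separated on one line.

LRU simulation (capacity=3):
  1. access lime: MISS. Cache (LRU->MRU): [lime]
  2. access ant: MISS. Cache (LRU->MRU): [lime ant]
  3. access lime: HIT. Cache (LRU->MRU): [ant lime]
  4. access lime: HIT. Cache (LRU->MRU): [ant lime]
  5. access elk: MISS. Cache (LRU->MRU): [ant lime elk]
  6. access elk: HIT. Cache (LRU->MRU): [ant lime elk]
  7. access lime: HIT. Cache (LRU->MRU): [ant elk lime]
  8. access lime: HIT. Cache (LRU->MRU): [ant elk lime]
  9. access lime: HIT. Cache (LRU->MRU): [ant elk lime]
  10. access elk: HIT. Cache (LRU->MRU): [ant lime elk]
  11. access elk: HIT. Cache (LRU->MRU): [ant lime elk]
  12. access melon: MISS, evict ant. Cache (LRU->MRU): [lime elk melon]
  13. access ant: MISS, evict lime. Cache (LRU->MRU): [elk melon ant]
  14. access yak: MISS, evict elk. Cache (LRU->MRU): [melon ant yak]
  15. access ant: HIT. Cache (LRU->MRU): [melon yak ant]
  16. access yak: HIT. Cache (LRU->MRU): [melon ant yak]
  17. access elk: MISS, evict melon. Cache (LRU->MRU): [ant yak elk]
  18. access yak: HIT. Cache (LRU->MRU): [ant elk yak]
  19. access ant: HIT. Cache (LRU->MRU): [elk yak ant]
  20. access ant: HIT. Cache (LRU->MRU): [elk yak ant]
  21. access ant: HIT. Cache (LRU->MRU): [elk yak ant]
  22. access yak: HIT. Cache (LRU->MRU): [elk ant yak]
  23. access ant: HIT. Cache (LRU->MRU): [elk yak ant]
  24. access melon: MISS, evict elk. Cache (LRU->MRU): [yak ant melon]
  25. access ant: HIT. Cache (LRU->MRU): [yak melon ant]
  26. access ant: HIT. Cache (LRU->MRU): [yak melon ant]
  27. access melon: HIT. Cache (LRU->MRU): [yak ant melon]
  28. access yak: HIT. Cache (LRU->MRU): [ant melon yak]
  29. access ant: HIT. Cache (LRU->MRU): [melon yak ant]
  30. access melon: HIT. Cache (LRU->MRU): [yak ant melon]
  31. access ant: HIT. Cache (LRU->MRU): [yak melon ant]
  32. access yak: HIT. Cache (LRU->MRU): [melon ant yak]
  33. access yak: HIT. Cache (LRU->MRU): [melon ant yak]
  34. access ant: HIT. Cache (LRU->MRU): [melon yak ant]
Total: 26 hits, 8 misses, 5 evictions

Answer: ant melon yak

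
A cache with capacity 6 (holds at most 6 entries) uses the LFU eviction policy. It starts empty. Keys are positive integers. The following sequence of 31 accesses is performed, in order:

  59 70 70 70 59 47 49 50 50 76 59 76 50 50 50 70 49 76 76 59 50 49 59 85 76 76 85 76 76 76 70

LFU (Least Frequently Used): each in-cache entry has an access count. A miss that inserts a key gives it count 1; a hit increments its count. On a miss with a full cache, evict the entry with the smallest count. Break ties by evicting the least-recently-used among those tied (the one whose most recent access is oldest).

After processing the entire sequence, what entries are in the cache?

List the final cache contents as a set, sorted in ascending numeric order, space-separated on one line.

Answer: 49 50 59 70 76 85

Derivation:
LFU simulation (capacity=6):
  1. access 59: MISS. Cache: [59(c=1)]
  2. access 70: MISS. Cache: [59(c=1) 70(c=1)]
  3. access 70: HIT, count now 2. Cache: [59(c=1) 70(c=2)]
  4. access 70: HIT, count now 3. Cache: [59(c=1) 70(c=3)]
  5. access 59: HIT, count now 2. Cache: [59(c=2) 70(c=3)]
  6. access 47: MISS. Cache: [47(c=1) 59(c=2) 70(c=3)]
  7. access 49: MISS. Cache: [47(c=1) 49(c=1) 59(c=2) 70(c=3)]
  8. access 50: MISS. Cache: [47(c=1) 49(c=1) 50(c=1) 59(c=2) 70(c=3)]
  9. access 50: HIT, count now 2. Cache: [47(c=1) 49(c=1) 59(c=2) 50(c=2) 70(c=3)]
  10. access 76: MISS. Cache: [47(c=1) 49(c=1) 76(c=1) 59(c=2) 50(c=2) 70(c=3)]
  11. access 59: HIT, count now 3. Cache: [47(c=1) 49(c=1) 76(c=1) 50(c=2) 70(c=3) 59(c=3)]
  12. access 76: HIT, count now 2. Cache: [47(c=1) 49(c=1) 50(c=2) 76(c=2) 70(c=3) 59(c=3)]
  13. access 50: HIT, count now 3. Cache: [47(c=1) 49(c=1) 76(c=2) 70(c=3) 59(c=3) 50(c=3)]
  14. access 50: HIT, count now 4. Cache: [47(c=1) 49(c=1) 76(c=2) 70(c=3) 59(c=3) 50(c=4)]
  15. access 50: HIT, count now 5. Cache: [47(c=1) 49(c=1) 76(c=2) 70(c=3) 59(c=3) 50(c=5)]
  16. access 70: HIT, count now 4. Cache: [47(c=1) 49(c=1) 76(c=2) 59(c=3) 70(c=4) 50(c=5)]
  17. access 49: HIT, count now 2. Cache: [47(c=1) 76(c=2) 49(c=2) 59(c=3) 70(c=4) 50(c=5)]
  18. access 76: HIT, count now 3. Cache: [47(c=1) 49(c=2) 59(c=3) 76(c=3) 70(c=4) 50(c=5)]
  19. access 76: HIT, count now 4. Cache: [47(c=1) 49(c=2) 59(c=3) 70(c=4) 76(c=4) 50(c=5)]
  20. access 59: HIT, count now 4. Cache: [47(c=1) 49(c=2) 70(c=4) 76(c=4) 59(c=4) 50(c=5)]
  21. access 50: HIT, count now 6. Cache: [47(c=1) 49(c=2) 70(c=4) 76(c=4) 59(c=4) 50(c=6)]
  22. access 49: HIT, count now 3. Cache: [47(c=1) 49(c=3) 70(c=4) 76(c=4) 59(c=4) 50(c=6)]
  23. access 59: HIT, count now 5. Cache: [47(c=1) 49(c=3) 70(c=4) 76(c=4) 59(c=5) 50(c=6)]
  24. access 85: MISS, evict 47(c=1). Cache: [85(c=1) 49(c=3) 70(c=4) 76(c=4) 59(c=5) 50(c=6)]
  25. access 76: HIT, count now 5. Cache: [85(c=1) 49(c=3) 70(c=4) 59(c=5) 76(c=5) 50(c=6)]
  26. access 76: HIT, count now 6. Cache: [85(c=1) 49(c=3) 70(c=4) 59(c=5) 50(c=6) 76(c=6)]
  27. access 85: HIT, count now 2. Cache: [85(c=2) 49(c=3) 70(c=4) 59(c=5) 50(c=6) 76(c=6)]
  28. access 76: HIT, count now 7. Cache: [85(c=2) 49(c=3) 70(c=4) 59(c=5) 50(c=6) 76(c=7)]
  29. access 76: HIT, count now 8. Cache: [85(c=2) 49(c=3) 70(c=4) 59(c=5) 50(c=6) 76(c=8)]
  30. access 76: HIT, count now 9. Cache: [85(c=2) 49(c=3) 70(c=4) 59(c=5) 50(c=6) 76(c=9)]
  31. access 70: HIT, count now 5. Cache: [85(c=2) 49(c=3) 59(c=5) 70(c=5) 50(c=6) 76(c=9)]
Total: 24 hits, 7 misses, 1 evictions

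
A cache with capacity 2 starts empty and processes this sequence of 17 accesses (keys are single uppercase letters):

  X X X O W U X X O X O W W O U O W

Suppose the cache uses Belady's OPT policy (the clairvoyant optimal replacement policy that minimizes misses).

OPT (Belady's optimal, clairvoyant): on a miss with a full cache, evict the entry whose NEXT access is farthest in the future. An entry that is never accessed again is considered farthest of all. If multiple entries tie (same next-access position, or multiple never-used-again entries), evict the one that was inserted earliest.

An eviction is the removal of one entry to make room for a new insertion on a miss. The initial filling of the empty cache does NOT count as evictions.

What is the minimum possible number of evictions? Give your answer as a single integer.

Answer: 6

Derivation:
OPT (Belady) simulation (capacity=2):
  1. access X: MISS. Cache: [X]
  2. access X: HIT. Next use of X: step 3. Cache: [X]
  3. access X: HIT. Next use of X: step 7. Cache: [X]
  4. access O: MISS. Cache: [X O]
  5. access W: MISS, evict O (next use: step 9). Cache: [X W]
  6. access U: MISS, evict W (next use: step 12). Cache: [X U]
  7. access X: HIT. Next use of X: step 8. Cache: [X U]
  8. access X: HIT. Next use of X: step 10. Cache: [X U]
  9. access O: MISS, evict U (next use: step 15). Cache: [X O]
  10. access X: HIT. Next use of X: never. Cache: [X O]
  11. access O: HIT. Next use of O: step 14. Cache: [X O]
  12. access W: MISS, evict X (next use: never). Cache: [O W]
  13. access W: HIT. Next use of W: step 17. Cache: [O W]
  14. access O: HIT. Next use of O: step 16. Cache: [O W]
  15. access U: MISS, evict W (next use: step 17). Cache: [O U]
  16. access O: HIT. Next use of O: never. Cache: [O U]
  17. access W: MISS, evict O (next use: never). Cache: [U W]
Total: 9 hits, 8 misses, 6 evictions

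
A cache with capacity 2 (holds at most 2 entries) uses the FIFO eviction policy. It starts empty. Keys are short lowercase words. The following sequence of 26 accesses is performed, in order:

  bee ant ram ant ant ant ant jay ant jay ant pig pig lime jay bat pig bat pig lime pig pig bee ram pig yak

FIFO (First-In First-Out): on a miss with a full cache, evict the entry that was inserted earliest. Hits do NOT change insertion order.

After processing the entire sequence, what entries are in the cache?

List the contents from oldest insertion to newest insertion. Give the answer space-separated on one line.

FIFO simulation (capacity=2):
  1. access bee: MISS. Cache (old->new): [bee]
  2. access ant: MISS. Cache (old->new): [bee ant]
  3. access ram: MISS, evict bee. Cache (old->new): [ant ram]
  4. access ant: HIT. Cache (old->new): [ant ram]
  5. access ant: HIT. Cache (old->new): [ant ram]
  6. access ant: HIT. Cache (old->new): [ant ram]
  7. access ant: HIT. Cache (old->new): [ant ram]
  8. access jay: MISS, evict ant. Cache (old->new): [ram jay]
  9. access ant: MISS, evict ram. Cache (old->new): [jay ant]
  10. access jay: HIT. Cache (old->new): [jay ant]
  11. access ant: HIT. Cache (old->new): [jay ant]
  12. access pig: MISS, evict jay. Cache (old->new): [ant pig]
  13. access pig: HIT. Cache (old->new): [ant pig]
  14. access lime: MISS, evict ant. Cache (old->new): [pig lime]
  15. access jay: MISS, evict pig. Cache (old->new): [lime jay]
  16. access bat: MISS, evict lime. Cache (old->new): [jay bat]
  17. access pig: MISS, evict jay. Cache (old->new): [bat pig]
  18. access bat: HIT. Cache (old->new): [bat pig]
  19. access pig: HIT. Cache (old->new): [bat pig]
  20. access lime: MISS, evict bat. Cache (old->new): [pig lime]
  21. access pig: HIT. Cache (old->new): [pig lime]
  22. access pig: HIT. Cache (old->new): [pig lime]
  23. access bee: MISS, evict pig. Cache (old->new): [lime bee]
  24. access ram: MISS, evict lime. Cache (old->new): [bee ram]
  25. access pig: MISS, evict bee. Cache (old->new): [ram pig]
  26. access yak: MISS, evict ram. Cache (old->new): [pig yak]
Total: 11 hits, 15 misses, 13 evictions

Answer: pig yak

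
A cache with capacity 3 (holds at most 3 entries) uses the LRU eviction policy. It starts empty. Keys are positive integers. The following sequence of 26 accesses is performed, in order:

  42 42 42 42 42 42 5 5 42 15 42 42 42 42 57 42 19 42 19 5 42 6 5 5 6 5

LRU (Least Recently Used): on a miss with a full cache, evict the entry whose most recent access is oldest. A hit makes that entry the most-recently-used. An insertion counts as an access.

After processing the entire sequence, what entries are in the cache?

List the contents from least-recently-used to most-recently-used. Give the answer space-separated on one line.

Answer: 42 6 5

Derivation:
LRU simulation (capacity=3):
  1. access 42: MISS. Cache (LRU->MRU): [42]
  2. access 42: HIT. Cache (LRU->MRU): [42]
  3. access 42: HIT. Cache (LRU->MRU): [42]
  4. access 42: HIT. Cache (LRU->MRU): [42]
  5. access 42: HIT. Cache (LRU->MRU): [42]
  6. access 42: HIT. Cache (LRU->MRU): [42]
  7. access 5: MISS. Cache (LRU->MRU): [42 5]
  8. access 5: HIT. Cache (LRU->MRU): [42 5]
  9. access 42: HIT. Cache (LRU->MRU): [5 42]
  10. access 15: MISS. Cache (LRU->MRU): [5 42 15]
  11. access 42: HIT. Cache (LRU->MRU): [5 15 42]
  12. access 42: HIT. Cache (LRU->MRU): [5 15 42]
  13. access 42: HIT. Cache (LRU->MRU): [5 15 42]
  14. access 42: HIT. Cache (LRU->MRU): [5 15 42]
  15. access 57: MISS, evict 5. Cache (LRU->MRU): [15 42 57]
  16. access 42: HIT. Cache (LRU->MRU): [15 57 42]
  17. access 19: MISS, evict 15. Cache (LRU->MRU): [57 42 19]
  18. access 42: HIT. Cache (LRU->MRU): [57 19 42]
  19. access 19: HIT. Cache (LRU->MRU): [57 42 19]
  20. access 5: MISS, evict 57. Cache (LRU->MRU): [42 19 5]
  21. access 42: HIT. Cache (LRU->MRU): [19 5 42]
  22. access 6: MISS, evict 19. Cache (LRU->MRU): [5 42 6]
  23. access 5: HIT. Cache (LRU->MRU): [42 6 5]
  24. access 5: HIT. Cache (LRU->MRU): [42 6 5]
  25. access 6: HIT. Cache (LRU->MRU): [42 5 6]
  26. access 5: HIT. Cache (LRU->MRU): [42 6 5]
Total: 19 hits, 7 misses, 4 evictions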